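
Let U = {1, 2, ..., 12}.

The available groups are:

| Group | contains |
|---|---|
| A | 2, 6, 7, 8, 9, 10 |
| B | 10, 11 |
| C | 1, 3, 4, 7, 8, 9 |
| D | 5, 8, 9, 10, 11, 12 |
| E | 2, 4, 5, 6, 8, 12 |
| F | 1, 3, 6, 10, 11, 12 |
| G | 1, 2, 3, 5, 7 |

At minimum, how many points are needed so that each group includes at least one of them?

3

The 3 points {6, 7, 10} hit every group.
No choice of 2 points meets every group, so 3 is the minimum.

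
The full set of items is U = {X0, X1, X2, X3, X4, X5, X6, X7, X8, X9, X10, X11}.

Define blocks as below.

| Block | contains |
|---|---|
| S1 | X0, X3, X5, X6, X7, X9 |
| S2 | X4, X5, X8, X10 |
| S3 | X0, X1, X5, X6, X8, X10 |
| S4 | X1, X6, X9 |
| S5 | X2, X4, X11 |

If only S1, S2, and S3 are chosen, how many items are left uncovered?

Union of S1, S2, S3 = {X0, X1, X3, X4, X5, X6, X7, X8, X9, X10}.
Not covered: X2, X11 — 2 items.

2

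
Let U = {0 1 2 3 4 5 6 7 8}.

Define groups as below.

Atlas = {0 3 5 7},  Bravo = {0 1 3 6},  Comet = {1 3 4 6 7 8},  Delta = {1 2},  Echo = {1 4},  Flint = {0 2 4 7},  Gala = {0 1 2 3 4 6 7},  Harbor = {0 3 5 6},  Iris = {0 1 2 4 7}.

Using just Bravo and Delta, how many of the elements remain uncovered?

Union of Bravo, Delta = {0, 1, 2, 3, 6}.
Not covered: 4, 5, 7, 8 — 4 elements.

4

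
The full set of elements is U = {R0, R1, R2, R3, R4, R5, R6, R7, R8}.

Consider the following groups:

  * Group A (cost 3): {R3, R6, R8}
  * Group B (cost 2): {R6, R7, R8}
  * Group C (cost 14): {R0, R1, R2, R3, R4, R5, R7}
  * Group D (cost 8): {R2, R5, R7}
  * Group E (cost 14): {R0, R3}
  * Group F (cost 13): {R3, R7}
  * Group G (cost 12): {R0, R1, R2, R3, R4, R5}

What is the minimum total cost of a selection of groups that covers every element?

B, G together cover every element (B ∪ G = {R0, R1, R2, R3, R4, R5, R6, R7, R8}); total cost 2 + 12 = 14.
No covering selection has total cost below 14.

14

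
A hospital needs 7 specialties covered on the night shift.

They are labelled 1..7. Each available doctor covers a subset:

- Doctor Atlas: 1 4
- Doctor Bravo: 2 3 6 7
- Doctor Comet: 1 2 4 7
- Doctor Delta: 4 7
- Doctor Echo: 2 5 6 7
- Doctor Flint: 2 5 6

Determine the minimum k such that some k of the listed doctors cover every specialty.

3

Take {Bravo, Comet, Flint}. Their union is {1, 2, 3, 4, 5, 6, 7}, which is all 7 specialties.
Only Bravo contains 3, so Bravo is forced; the remaining 3 specialties need at least 2 more doctors (each remaining doctor adds at most 2) — so at least 3 doctors are needed, and 3 is optimal.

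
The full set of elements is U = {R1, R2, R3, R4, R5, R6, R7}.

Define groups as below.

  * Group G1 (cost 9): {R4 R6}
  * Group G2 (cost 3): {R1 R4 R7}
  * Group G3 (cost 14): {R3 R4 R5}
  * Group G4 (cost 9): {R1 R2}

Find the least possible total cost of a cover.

G1, G2, G3, G4 together cover every element (G1 ∪ G2 ∪ G3 ∪ G4 = {R1, R2, R3, R4, R5, R6, R7}); total cost 9 + 3 + 14 + 9 = 35.
No covering selection has total cost below 35.

35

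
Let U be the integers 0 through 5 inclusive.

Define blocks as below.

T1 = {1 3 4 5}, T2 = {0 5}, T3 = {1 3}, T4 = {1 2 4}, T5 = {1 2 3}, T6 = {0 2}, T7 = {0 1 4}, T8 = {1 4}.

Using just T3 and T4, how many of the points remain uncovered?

2

Union of T3, T4 = {1, 2, 3, 4}.
Not covered: 0, 5 — 2 points.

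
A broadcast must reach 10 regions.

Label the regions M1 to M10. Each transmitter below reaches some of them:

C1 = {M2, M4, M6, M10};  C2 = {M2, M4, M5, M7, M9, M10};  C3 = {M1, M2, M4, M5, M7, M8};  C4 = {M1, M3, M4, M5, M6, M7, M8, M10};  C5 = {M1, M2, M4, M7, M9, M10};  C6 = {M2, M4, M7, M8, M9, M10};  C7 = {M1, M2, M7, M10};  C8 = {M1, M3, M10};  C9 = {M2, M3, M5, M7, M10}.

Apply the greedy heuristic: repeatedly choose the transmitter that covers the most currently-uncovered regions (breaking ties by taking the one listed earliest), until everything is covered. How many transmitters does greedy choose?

Greedy: pick C4 (covers 8 new) → pick C2 (covers 2 new). Total picks: 2.

2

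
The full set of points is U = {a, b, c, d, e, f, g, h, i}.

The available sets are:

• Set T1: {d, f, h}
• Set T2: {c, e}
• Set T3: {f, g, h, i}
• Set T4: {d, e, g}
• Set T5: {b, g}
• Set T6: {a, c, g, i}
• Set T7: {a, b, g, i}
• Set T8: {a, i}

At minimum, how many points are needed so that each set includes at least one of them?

4

Take T = {b, d, e, i}. Each listed set contains at least one of these, so T is a hitting set of size 4.
The sets T1, T2, T5, T8 are pairwise disjoint, so any hitting set needs a separate point for each — at least 4. Hence 4 is optimal.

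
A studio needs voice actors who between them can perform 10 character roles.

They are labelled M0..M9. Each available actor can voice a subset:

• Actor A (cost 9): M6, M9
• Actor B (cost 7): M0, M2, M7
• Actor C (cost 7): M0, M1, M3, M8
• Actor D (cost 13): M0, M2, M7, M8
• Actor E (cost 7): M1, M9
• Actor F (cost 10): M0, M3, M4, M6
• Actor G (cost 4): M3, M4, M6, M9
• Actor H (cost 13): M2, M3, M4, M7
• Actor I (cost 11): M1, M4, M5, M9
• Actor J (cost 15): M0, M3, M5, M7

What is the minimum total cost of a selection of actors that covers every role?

28

D, G, I together cover every role (D ∪ G ∪ I = {M0, M1, M2, M3, M4, M5, M6, M7, M8, M9}); total cost 13 + 4 + 11 = 28.
The greedy pick G, B, C, I costs 29; no covering selection beats 28.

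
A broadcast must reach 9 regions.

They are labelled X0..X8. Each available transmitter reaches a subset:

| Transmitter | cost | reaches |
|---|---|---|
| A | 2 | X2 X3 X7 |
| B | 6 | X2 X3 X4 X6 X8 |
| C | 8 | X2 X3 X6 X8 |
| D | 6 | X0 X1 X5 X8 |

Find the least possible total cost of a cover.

14

A, B, D together cover every region (A ∪ B ∪ D = {X0, X1, X2, X3, X4, X5, X6, X7, X8}); total cost 2 + 6 + 6 = 14.
No covering selection has total cost below 14.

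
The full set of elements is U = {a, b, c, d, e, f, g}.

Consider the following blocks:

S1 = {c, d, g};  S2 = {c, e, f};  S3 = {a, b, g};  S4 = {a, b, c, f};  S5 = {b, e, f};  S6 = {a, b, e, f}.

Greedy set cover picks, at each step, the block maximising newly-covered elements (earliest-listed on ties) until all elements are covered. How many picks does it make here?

3

Greedy: pick S4 (covers 4 new) → pick S1 (covers 2 new) → pick S2 (covers 1 new). Total picks: 3.
(The true minimum cover uses only 2 blocks, so greedy is not optimal here.)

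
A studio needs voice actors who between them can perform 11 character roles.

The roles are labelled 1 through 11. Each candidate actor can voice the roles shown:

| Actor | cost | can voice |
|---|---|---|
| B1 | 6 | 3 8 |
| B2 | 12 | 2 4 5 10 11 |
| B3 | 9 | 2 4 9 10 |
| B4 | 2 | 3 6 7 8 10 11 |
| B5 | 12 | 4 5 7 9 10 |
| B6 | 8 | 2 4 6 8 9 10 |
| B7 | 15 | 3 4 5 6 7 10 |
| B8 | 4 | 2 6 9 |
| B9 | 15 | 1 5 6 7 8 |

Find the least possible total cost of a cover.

B4, B6, B9 together cover every role (B4 ∪ B6 ∪ B9 = {1, 2, 3, 4, 5, 6, 7, 8, 9, 10, 11}); total cost 2 + 8 + 15 = 25.
The greedy pick B4, B8, B2, B9 costs 33; no covering selection beats 25.

25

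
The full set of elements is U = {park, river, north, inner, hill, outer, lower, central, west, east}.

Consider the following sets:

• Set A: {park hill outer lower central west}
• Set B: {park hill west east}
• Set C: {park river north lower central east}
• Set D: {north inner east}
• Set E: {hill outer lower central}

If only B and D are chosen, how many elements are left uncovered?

4

Union of B, D = {park, north, inner, hill, west, east}.
Not covered: river, outer, lower, central — 4 elements.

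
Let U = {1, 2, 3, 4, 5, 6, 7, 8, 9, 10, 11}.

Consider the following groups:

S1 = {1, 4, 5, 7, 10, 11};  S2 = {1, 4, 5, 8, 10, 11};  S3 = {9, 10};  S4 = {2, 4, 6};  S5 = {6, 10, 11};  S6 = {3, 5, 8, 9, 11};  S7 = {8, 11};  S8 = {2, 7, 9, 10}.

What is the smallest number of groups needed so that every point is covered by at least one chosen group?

Take {S1, S4, S6}. Their union is {1, 2, 3, 4, 5, 6, 7, 8, 9, 10, 11}, which is all 11 points.
Only S6 contains 3, so S6 is forced; the remaining 6 points need at least 2 more groups (each remaining group adds at most 4) — so at least 3 groups are needed, and 3 is optimal.

3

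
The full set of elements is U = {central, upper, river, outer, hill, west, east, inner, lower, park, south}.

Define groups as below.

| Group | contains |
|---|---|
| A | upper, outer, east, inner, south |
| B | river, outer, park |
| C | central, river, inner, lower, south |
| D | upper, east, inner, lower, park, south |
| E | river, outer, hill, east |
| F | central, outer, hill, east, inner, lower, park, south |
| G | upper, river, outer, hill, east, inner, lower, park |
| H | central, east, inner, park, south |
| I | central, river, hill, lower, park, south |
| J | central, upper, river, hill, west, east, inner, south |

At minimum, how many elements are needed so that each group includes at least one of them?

2

T = {outer, south} meets every group (each contains at least one member of T), and |T| = 2.
No single element lies in every group, so at least 2 are needed and 2 is optimal.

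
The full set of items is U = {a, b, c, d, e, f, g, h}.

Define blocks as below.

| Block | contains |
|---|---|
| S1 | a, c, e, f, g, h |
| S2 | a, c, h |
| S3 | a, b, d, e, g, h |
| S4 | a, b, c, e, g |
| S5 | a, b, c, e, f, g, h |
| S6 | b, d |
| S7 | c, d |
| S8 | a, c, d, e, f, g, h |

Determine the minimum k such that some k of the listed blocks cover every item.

S1 and S6 together: S1 ∪ S6 = {a, b, c, d, e, f, g, h} — every item is covered.
No single block has all 8 items (the largest, S5, has 7), so 2 is optimal.

2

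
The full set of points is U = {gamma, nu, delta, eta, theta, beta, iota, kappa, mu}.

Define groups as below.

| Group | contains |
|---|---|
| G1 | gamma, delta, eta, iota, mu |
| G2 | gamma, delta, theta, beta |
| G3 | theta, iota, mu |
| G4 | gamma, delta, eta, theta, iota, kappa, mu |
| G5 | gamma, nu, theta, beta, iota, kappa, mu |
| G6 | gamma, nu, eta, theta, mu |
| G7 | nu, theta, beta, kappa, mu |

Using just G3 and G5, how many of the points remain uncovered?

Union of G3, G5 = {gamma, nu, theta, beta, iota, kappa, mu}.
Not covered: delta, eta — 2 points.

2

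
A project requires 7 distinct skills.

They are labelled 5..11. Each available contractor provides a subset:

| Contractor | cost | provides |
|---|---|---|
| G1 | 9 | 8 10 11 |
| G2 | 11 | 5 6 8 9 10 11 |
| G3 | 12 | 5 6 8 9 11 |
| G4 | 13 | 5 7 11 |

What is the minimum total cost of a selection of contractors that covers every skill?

24

G2, G4 together cover every skill (G2 ∪ G4 = {5, 6, 7, 8, 9, 10, 11}); total cost 11 + 13 = 24.
No covering selection has total cost below 24.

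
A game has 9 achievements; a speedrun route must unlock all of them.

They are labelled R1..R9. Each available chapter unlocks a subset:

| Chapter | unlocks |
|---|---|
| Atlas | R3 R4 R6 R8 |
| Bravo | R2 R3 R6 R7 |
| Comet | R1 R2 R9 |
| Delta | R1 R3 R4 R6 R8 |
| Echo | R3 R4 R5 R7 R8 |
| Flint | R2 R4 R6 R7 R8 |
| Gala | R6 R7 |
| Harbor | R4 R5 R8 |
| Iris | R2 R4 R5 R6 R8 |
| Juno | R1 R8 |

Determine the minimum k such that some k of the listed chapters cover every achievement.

Bravo and Comet and Harbor together: Bravo ∪ Comet ∪ Harbor = {R1, R2, R3, R4, R5, R6, R7, R8, R9} — every achievement is covered.
Only Comet contains R9, so Comet is forced; the remaining 6 achievements need at least 2 more chapters (each remaining chapter adds at most 5) — so at least 3 chapters are needed, and 3 is optimal.

3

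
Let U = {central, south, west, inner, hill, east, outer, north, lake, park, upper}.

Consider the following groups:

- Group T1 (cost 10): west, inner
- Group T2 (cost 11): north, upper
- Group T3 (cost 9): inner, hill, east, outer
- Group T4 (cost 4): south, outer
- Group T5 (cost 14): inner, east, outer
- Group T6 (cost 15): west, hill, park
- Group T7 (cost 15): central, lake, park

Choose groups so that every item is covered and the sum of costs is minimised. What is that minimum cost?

T1, T2, T3, T4, T7 together cover every item (T1 ∪ T2 ∪ T3 ∪ T4 ∪ T7 = {central, south, west, inner, hill, east, outer, north, lake, park, upper}); total cost 10 + 11 + 9 + 4 + 15 = 49.
No covering selection has total cost below 49.

49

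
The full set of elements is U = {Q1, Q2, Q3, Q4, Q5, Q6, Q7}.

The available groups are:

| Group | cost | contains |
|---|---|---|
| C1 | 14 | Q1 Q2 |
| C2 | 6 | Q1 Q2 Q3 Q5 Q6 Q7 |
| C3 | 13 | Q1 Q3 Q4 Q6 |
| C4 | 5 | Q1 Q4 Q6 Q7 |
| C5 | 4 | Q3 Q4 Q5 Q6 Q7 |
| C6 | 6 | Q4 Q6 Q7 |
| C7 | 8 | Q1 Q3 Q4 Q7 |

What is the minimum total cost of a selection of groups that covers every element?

10

C2, C5 together cover every element (C2 ∪ C5 = {Q1, Q2, Q3, Q4, Q5, Q6, Q7}); total cost 6 + 4 = 10.
No covering selection has total cost below 10.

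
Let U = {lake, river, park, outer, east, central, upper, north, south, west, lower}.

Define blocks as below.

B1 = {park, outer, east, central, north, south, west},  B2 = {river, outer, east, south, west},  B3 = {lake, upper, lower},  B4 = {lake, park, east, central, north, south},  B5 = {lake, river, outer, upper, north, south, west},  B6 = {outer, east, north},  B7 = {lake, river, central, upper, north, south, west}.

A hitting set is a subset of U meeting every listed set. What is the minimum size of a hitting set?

The 2 items {lake, outer} hit every block.
The blocks B2, B3 are pairwise disjoint, so any hitting set needs a separate item for each — at least 2. Hence 2 is optimal.

2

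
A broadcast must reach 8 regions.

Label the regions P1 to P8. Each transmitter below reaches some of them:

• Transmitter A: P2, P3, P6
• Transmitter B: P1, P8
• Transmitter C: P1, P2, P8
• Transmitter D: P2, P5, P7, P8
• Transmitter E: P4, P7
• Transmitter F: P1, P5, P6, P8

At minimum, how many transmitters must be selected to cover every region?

Take {A, E, F}. Their union is {P1, P2, P3, P4, P5, P6, P7, P8}, which is all 8 regions.
Only A contains P3, so A is forced; the remaining 5 regions need at least 2 more transmitters (each remaining transmitter adds at most 3) — so at least 3 transmitters are needed, and 3 is optimal.

3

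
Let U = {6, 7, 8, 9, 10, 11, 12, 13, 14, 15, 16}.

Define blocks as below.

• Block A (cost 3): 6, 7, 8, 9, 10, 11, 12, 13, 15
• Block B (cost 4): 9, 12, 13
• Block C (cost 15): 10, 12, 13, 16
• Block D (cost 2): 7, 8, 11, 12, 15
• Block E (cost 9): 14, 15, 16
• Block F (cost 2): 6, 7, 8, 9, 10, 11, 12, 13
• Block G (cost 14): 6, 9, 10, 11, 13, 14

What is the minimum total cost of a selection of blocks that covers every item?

11

E, F together cover every item (E ∪ F = {6, 7, 8, 9, 10, 11, 12, 13, 14, 15, 16}); total cost 9 + 2 = 11.
The greedy pick F, D, E costs 13; no covering selection beats 11.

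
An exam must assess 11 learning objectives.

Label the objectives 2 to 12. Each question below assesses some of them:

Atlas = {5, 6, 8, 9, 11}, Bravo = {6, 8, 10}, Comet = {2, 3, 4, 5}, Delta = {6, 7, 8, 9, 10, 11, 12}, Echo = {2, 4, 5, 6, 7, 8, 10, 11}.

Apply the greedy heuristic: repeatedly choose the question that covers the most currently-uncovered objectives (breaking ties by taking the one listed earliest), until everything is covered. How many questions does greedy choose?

Greedy: pick Echo (covers 8 new) → pick Delta (covers 2 new) → pick Comet (covers 1 new). Total picks: 3.
(The true minimum cover uses only 2 questions, so greedy is not optimal here.)

3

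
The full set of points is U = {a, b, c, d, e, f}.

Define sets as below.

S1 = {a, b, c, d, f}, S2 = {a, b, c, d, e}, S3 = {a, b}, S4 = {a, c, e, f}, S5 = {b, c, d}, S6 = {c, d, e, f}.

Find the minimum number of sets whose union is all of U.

2

Take {S1, S2}. Their union is {a, b, c, d, e, f}, which is all 6 points.
No single set has all 6 points (the largest, S1, has 5), so 2 is optimal.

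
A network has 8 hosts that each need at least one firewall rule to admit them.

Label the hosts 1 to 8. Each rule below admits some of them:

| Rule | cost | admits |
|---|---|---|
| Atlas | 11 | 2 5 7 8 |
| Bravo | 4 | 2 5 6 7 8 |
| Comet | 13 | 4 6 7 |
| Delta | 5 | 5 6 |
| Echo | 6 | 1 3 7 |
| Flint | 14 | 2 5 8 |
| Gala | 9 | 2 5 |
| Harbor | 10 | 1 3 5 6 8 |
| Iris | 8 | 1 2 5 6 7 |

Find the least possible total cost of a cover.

23

Bravo, Comet, Echo together cover every host (Bravo ∪ Comet ∪ Echo = {1, 2, 3, 4, 5, 6, 7, 8}); total cost 4 + 13 + 6 = 23.
No covering selection has total cost below 23.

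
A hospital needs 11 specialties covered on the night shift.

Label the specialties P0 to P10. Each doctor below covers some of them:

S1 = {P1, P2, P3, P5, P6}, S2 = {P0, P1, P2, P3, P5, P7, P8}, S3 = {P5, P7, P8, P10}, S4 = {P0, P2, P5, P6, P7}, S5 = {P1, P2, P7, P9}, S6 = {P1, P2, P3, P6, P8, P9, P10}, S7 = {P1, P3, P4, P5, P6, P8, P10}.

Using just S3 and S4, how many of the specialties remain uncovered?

4

Union of S3, S4 = {P0, P2, P5, P6, P7, P8, P10}.
Not covered: P1, P3, P4, P9 — 4 specialties.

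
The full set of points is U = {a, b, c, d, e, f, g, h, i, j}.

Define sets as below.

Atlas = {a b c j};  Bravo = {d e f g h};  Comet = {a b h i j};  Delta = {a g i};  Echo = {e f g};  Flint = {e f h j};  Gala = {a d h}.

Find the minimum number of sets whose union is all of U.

Atlas and Bravo and Delta together: Atlas ∪ Bravo ∪ Delta = {a, b, c, d, e, f, g, h, i, j} — every point is covered.
Only Atlas contains c, so Atlas is forced; the remaining 6 points need at least 2 more sets (each remaining set adds at most 5) — so at least 3 sets are needed, and 3 is optimal.

3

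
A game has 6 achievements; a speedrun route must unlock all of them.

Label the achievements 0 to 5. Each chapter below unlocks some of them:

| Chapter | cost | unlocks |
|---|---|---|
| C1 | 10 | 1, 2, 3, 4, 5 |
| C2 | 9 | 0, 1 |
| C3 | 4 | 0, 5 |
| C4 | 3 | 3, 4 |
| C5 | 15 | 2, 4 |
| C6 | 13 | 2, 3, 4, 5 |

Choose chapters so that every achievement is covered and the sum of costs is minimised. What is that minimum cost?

C1, C3 together cover every achievement (C1 ∪ C3 = {0, 1, 2, 3, 4, 5}); total cost 10 + 4 = 14.
The greedy pick C4, C3, C1 costs 17; no covering selection beats 14.

14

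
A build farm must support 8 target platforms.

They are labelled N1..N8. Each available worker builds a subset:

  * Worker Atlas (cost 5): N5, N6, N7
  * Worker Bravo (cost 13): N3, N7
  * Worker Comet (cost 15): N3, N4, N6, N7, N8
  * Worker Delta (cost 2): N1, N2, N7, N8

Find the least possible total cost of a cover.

22

Atlas, Comet, Delta together cover every platform (Atlas ∪ Comet ∪ Delta = {N1, N2, N3, N4, N5, N6, N7, N8}); total cost 5 + 15 + 2 = 22.
No covering selection has total cost below 22.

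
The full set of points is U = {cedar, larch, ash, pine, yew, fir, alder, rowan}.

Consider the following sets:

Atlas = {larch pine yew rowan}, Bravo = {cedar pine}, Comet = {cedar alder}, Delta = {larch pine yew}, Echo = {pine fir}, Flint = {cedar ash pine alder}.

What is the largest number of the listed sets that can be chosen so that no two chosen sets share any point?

Atlas, Comet are pairwise disjoint (Atlas={larch,pine,yew,rowan}; Comet={cedar,alder}).
Every remaining set overlaps one of these, and no 3 of the listed sets are pairwise disjoint, so 2 is the maximum.

2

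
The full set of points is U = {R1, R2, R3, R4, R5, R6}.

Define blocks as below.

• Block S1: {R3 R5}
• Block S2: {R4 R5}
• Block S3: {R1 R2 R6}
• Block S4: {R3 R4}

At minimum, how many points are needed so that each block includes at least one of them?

3

Take H = {R1, R3, R5}. Each listed block contains at least one of these, so H is a hitting set of size 3.
No choice of 2 points meets every block, so 3 is the minimum.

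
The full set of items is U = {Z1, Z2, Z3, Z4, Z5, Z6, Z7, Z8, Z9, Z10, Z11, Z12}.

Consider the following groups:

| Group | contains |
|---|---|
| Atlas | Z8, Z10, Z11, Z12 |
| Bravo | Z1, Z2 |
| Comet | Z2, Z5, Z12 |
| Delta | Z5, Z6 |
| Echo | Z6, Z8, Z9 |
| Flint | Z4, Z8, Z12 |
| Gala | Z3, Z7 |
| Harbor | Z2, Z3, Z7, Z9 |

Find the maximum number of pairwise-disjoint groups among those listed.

4

Bravo, Delta, Flint, Gala are pairwise disjoint (Bravo={Z1,Z2}; Delta={Z5,Z6}; Flint={Z4,Z8,Z12}; Gala={Z3,Z7}).
Every remaining group overlaps one of these, and no 5 of the listed groups are pairwise disjoint, so 4 is the maximum.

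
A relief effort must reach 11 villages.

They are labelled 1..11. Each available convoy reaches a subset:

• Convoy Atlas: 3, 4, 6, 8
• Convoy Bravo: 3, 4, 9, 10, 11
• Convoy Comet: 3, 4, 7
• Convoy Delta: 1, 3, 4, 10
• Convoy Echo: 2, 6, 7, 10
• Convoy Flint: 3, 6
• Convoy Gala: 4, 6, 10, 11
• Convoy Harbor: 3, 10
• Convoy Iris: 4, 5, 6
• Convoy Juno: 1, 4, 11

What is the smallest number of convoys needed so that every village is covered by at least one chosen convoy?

5

Take {Atlas, Bravo, Delta, Echo, Iris}. Their union is {1, 2, 3, 4, 5, 6, 7, 8, 9, 10, 11}, which is all 11 villages.
No 4 of the 10 convoys cover everything (all 210 combinations miss at least one village), so 5 is optimal.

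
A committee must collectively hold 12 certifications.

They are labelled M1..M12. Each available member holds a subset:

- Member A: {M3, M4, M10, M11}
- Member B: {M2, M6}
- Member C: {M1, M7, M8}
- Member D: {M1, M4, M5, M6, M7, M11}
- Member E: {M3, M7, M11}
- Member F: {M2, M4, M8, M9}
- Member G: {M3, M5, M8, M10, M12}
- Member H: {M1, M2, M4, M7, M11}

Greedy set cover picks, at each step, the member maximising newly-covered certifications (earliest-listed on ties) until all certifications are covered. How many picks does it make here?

3

Greedy: pick D (covers 6 new) → pick G (covers 4 new) → pick F (covers 2 new). Total picks: 3.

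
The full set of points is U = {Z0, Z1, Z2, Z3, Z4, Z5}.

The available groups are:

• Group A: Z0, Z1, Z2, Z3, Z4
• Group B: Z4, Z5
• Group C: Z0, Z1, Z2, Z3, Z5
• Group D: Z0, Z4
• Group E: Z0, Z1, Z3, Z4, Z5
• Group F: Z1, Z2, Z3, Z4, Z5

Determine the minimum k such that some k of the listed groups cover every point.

2

Take {B, C}. Their union is {Z0, Z1, Z2, Z3, Z4, Z5}, which is all 6 points.
No single group has all 6 points (the largest, A, has 5), so 2 is optimal.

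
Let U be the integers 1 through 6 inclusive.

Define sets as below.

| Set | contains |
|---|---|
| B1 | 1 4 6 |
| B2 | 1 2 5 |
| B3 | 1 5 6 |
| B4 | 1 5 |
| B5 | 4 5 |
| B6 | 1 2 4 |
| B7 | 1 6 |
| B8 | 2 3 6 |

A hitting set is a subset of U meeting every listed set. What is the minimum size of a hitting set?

The 3 elements {2, 5, 6} hit every set.
No choice of 2 elements meets every set, so 3 is the minimum.

3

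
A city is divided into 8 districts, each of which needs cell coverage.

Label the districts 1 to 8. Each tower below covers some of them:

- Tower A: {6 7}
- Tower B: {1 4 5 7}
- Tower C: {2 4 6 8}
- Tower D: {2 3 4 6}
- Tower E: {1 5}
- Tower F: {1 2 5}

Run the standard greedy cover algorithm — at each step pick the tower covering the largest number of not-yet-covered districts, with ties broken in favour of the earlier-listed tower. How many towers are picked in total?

3

Greedy: pick B (covers 4 new) → pick C (covers 3 new) → pick D (covers 1 new). Total picks: 3.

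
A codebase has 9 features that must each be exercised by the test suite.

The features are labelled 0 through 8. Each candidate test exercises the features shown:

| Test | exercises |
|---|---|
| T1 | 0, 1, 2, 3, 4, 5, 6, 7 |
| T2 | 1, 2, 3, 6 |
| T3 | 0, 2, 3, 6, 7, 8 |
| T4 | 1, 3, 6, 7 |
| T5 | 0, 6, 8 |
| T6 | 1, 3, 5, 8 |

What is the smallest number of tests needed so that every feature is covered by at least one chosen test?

2

T1 and T3 together: T1 ∪ T3 = {0, 1, 2, 3, 4, 5, 6, 7, 8} — every feature is covered.
No single test has all 9 features (the largest, T1, has 8), so 2 is optimal.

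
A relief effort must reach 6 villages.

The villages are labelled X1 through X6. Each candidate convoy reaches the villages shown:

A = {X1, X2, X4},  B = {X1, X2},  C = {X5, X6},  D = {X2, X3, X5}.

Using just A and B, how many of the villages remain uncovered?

Union of A, B = {X1, X2, X4}.
Not covered: X3, X5, X6 — 3 villages.

3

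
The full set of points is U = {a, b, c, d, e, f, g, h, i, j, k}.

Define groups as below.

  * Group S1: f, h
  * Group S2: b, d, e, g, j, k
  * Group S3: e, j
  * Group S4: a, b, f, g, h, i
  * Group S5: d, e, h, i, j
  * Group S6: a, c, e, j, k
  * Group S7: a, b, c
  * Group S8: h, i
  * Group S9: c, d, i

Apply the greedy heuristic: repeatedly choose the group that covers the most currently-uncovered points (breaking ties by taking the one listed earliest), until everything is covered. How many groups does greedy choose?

Greedy: pick S2 (covers 6 new) → pick S4 (covers 4 new) → pick S6 (covers 1 new). Total picks: 3.

3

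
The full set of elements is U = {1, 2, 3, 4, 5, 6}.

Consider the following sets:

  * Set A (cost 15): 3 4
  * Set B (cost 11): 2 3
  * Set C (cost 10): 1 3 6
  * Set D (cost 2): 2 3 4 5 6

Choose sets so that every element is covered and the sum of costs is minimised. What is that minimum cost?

12

C, D together cover every element (C ∪ D = {1, 2, 3, 4, 5, 6}); total cost 10 + 2 = 12.
No covering selection has total cost below 12.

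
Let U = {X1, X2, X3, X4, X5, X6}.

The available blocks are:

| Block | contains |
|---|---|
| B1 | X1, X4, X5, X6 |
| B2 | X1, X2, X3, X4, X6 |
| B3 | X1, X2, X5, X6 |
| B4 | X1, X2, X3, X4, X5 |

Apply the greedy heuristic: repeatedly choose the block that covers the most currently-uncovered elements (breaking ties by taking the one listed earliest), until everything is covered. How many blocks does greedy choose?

Greedy: pick B2 (covers 5 new) → pick B1 (covers 1 new). Total picks: 2.

2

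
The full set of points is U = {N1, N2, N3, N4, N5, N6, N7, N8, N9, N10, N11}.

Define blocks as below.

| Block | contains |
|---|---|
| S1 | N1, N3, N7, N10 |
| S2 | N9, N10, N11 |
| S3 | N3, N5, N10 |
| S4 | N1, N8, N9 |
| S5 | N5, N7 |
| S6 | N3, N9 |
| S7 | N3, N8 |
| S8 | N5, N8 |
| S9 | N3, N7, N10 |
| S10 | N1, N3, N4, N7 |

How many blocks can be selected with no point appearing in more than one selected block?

3

S2, S8, S10 are pairwise disjoint (S2={N9,N10,N11}; S8={N5,N8}; S10={N1,N3,N4,N7}).
Every remaining block overlaps one of these, and no 4 of the listed blocks are pairwise disjoint, so 3 is the maximum.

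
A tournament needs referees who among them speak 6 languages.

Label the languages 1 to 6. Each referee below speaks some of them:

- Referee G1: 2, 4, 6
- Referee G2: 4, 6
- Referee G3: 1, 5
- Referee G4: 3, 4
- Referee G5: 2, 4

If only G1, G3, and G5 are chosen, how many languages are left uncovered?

1

Union of G1, G3, G5 = {1, 2, 4, 5, 6}.
Not covered: 3 — 1 language.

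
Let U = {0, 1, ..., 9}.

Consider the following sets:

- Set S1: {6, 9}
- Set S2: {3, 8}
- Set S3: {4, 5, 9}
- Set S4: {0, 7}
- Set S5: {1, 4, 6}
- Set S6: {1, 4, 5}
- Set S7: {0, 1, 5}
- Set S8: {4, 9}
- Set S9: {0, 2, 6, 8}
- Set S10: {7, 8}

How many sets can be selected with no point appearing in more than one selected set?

S1, S2, S4, S6 are pairwise disjoint (S1={6,9}; S2={3,8}; S4={0,7}; S6={1,4,5}).
Every remaining set overlaps one of these, and no 5 of the listed sets are pairwise disjoint, so 4 is the maximum.

4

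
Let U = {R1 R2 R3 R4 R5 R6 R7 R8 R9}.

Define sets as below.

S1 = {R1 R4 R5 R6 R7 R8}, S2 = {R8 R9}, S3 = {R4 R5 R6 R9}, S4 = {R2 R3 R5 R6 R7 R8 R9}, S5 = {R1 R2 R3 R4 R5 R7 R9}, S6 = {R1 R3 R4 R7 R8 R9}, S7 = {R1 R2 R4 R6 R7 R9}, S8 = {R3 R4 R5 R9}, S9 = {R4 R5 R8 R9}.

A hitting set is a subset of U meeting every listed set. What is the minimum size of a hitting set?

2

The 2 points {R5, R9} hit every set.
No single point lies in every set, so at least 2 are needed and 2 is optimal.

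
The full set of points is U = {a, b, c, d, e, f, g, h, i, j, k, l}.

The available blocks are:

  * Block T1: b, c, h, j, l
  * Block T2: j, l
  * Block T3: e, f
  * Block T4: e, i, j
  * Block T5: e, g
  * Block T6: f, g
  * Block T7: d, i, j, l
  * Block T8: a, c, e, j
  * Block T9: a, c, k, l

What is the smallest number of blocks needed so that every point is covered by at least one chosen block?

T1 and T3 and T5 and T7 and T9 together: T1 ∪ T3 ∪ T5 ∪ T7 ∪ T9 = {a, b, c, d, e, f, g, h, i, j, k, l} — every point is covered.
Only T1 contains b, so T1 is forced; the remaining 7 points need at least 4 more blocks (each remaining block adds at most 2) — so at least 5 blocks are needed, and 5 is optimal.

5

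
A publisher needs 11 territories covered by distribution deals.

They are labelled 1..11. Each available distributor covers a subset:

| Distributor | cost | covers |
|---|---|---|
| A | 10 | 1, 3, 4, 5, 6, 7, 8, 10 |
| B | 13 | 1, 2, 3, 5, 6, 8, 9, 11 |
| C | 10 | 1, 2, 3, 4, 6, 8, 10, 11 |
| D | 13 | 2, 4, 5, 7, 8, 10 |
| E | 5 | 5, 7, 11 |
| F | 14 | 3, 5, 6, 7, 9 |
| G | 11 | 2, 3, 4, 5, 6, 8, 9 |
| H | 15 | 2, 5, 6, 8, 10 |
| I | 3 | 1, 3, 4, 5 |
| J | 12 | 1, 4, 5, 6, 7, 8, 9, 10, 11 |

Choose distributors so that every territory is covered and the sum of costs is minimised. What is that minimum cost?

22

C, J together cover every territory (C ∪ J = {1, 2, 3, 4, 5, 6, 7, 8, 9, 10, 11}); total cost 10 + 12 = 22.
The greedy pick I, C, E, G costs 29; no covering selection beats 22.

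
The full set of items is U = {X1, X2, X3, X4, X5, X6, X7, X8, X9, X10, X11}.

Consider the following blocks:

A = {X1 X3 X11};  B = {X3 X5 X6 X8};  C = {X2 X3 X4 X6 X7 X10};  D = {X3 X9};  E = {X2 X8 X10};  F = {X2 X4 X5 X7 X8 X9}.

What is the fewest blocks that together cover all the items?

A, C, and F cover everything between them: the union {X1, X2, X3, X4, X5, X6, X7, X8, X9, X10, X11} is all of U.
Only A contains X1, so A is forced; the remaining 8 items need at least 2 more blocks (each remaining block adds at most 6) — so at least 3 blocks are needed, and 3 is optimal.

3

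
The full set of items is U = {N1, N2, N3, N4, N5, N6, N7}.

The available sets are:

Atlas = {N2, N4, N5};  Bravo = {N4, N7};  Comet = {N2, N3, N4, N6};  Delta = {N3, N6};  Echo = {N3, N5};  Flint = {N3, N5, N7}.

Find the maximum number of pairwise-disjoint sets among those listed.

2

Atlas, Delta are pairwise disjoint (Atlas={N2,N4,N5}; Delta={N3,N6}).
Every remaining set overlaps one of these, and no 3 of the listed sets are pairwise disjoint, so 2 is the maximum.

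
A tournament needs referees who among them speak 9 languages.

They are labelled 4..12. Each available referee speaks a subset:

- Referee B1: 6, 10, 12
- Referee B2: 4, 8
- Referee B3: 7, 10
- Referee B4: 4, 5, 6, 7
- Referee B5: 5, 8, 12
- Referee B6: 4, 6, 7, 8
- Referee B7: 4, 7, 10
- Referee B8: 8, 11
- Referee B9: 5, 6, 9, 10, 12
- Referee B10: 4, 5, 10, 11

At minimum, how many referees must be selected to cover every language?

3

B6 and B9 and B10 together: B6 ∪ B9 ∪ B10 = {4, 5, 6, 7, 8, 9, 10, 11, 12} — every language is covered.
Only B9 contains 9, so B9 is forced; the remaining 4 languages need at least 2 more referees (each remaining referee adds at most 3) — so at least 3 referees are needed, and 3 is optimal.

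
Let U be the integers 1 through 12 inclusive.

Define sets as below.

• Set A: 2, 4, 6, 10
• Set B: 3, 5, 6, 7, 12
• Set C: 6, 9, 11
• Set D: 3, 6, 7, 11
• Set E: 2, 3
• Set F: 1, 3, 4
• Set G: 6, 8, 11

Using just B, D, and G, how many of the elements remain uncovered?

5

Union of B, D, G = {3, 5, 6, 7, 8, 11, 12}.
Not covered: 1, 2, 4, 9, 10 — 5 elements.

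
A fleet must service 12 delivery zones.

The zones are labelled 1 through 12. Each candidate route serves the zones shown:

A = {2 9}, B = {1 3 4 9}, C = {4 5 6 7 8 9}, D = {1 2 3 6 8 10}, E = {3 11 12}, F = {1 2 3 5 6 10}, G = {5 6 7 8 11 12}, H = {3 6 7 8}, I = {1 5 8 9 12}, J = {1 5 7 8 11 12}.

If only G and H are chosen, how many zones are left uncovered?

Union of G, H = {3, 5, 6, 7, 8, 11, 12}.
Not covered: 1, 2, 4, 9, 10 — 5 zones.

5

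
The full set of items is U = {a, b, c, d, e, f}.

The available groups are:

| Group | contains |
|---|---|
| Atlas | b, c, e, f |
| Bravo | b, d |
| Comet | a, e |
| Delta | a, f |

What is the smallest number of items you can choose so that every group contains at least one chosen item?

Take H = {a, b}. Each listed group contains at least one of these, so H is a hitting set of size 2.
The groups Bravo, Delta are pairwise disjoint, so any hitting set needs a separate item for each — at least 2. Hence 2 is optimal.

2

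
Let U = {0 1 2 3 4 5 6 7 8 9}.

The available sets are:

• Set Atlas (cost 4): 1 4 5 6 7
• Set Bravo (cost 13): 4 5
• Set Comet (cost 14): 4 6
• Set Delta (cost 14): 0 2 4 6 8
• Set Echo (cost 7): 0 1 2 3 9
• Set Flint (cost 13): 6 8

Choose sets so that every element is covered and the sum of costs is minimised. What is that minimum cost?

Atlas, Echo, Flint together cover every element (Atlas ∪ Echo ∪ Flint = {0, 1, 2, 3, 4, 5, 6, 7, 8, 9}); total cost 4 + 7 + 13 = 24.
No covering selection has total cost below 24.

24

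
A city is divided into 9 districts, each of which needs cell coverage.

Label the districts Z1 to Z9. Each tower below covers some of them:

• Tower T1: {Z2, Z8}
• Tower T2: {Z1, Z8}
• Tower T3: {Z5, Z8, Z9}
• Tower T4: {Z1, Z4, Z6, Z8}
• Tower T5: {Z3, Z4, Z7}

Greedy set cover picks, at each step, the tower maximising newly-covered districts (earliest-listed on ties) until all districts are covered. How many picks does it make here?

Greedy: pick T4 (covers 4 new) → pick T3 (covers 2 new) → pick T5 (covers 2 new) → pick T1 (covers 1 new). Total picks: 4.

4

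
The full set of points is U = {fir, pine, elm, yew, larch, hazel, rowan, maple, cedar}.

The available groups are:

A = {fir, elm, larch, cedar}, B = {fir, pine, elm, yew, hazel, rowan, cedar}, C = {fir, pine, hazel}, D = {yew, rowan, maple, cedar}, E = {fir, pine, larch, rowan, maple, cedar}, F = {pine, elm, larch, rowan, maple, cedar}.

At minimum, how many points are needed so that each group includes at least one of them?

2

H = {hazel, cedar} meets every group (each contains at least one member of H), and |H| = 2.
The groups C, D are pairwise disjoint, so any hitting set needs a separate point for each — at least 2. Hence 2 is optimal.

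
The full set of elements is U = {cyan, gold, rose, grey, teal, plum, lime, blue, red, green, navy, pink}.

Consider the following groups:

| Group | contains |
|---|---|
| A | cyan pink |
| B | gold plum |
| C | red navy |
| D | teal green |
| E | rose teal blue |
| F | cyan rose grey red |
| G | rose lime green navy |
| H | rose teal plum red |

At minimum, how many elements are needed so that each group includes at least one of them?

T = {cyan, teal, plum, navy} meets every group (each contains at least one member of T), and |T| = 4.
The groups A, B, C, E are pairwise disjoint, so any hitting set needs a separate element for each — at least 4. Hence 4 is optimal.

4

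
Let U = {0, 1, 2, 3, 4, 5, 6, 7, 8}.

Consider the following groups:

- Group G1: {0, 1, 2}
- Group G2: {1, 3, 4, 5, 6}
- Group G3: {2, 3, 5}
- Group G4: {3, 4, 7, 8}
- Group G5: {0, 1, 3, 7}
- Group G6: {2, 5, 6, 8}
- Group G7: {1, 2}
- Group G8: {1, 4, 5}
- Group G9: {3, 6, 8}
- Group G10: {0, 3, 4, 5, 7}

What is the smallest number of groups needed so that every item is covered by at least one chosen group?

3

G4 and G5 and G6 together: G4 ∪ G5 ∪ G6 = {0, 1, 2, 3, 4, 5, 6, 7, 8} — every item is covered.
No 2 of the 10 groups cover everything (all 45 combinations miss at least one item), so 3 is optimal.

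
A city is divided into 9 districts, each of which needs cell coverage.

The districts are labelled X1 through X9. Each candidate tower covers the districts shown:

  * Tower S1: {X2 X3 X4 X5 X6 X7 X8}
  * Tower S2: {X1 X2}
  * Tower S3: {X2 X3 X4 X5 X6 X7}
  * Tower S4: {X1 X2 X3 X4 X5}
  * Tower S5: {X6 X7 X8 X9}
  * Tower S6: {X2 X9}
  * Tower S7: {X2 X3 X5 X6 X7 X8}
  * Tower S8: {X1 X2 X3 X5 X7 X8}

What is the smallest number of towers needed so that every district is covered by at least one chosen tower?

Take {S4, S5}. Their union is {X1, X2, X3, X4, X5, X6, X7, X8, X9}, which is all 9 districts.
No single tower has all 9 districts (the largest, S1, has 7), so 2 is optimal.

2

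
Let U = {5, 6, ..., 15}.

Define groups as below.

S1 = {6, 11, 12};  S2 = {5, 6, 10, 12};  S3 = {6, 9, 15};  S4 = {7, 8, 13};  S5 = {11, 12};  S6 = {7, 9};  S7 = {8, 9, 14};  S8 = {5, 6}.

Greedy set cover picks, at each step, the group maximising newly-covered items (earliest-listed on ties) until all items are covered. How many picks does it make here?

Greedy: pick S2 (covers 4 new) → pick S4 (covers 3 new) → pick S3 (covers 2 new) → pick S1 (covers 1 new) → pick S7 (covers 1 new). Total picks: 5.

5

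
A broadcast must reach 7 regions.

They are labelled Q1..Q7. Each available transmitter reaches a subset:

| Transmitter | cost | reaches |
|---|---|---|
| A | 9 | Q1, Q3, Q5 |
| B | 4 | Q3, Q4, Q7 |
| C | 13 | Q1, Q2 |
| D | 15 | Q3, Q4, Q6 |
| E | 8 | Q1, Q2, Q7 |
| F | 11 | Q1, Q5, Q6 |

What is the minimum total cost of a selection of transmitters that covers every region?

23

B, E, F together cover every region (B ∪ E ∪ F = {Q1, Q2, Q3, Q4, Q5, Q6, Q7}); total cost 4 + 8 + 11 = 23.
No covering selection has total cost below 23.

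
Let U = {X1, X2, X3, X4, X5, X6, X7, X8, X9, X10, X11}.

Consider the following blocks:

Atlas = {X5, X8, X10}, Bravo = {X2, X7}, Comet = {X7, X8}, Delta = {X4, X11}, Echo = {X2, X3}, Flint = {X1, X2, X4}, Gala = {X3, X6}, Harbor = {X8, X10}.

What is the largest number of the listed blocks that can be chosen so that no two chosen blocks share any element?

Bravo, Delta, Gala, Harbor are pairwise disjoint (Bravo={X2,X7}; Delta={X4,X11}; Gala={X3,X6}; Harbor={X8,X10}).
Every remaining block overlaps one of these, and no 5 of the listed blocks are pairwise disjoint, so 4 is the maximum.

4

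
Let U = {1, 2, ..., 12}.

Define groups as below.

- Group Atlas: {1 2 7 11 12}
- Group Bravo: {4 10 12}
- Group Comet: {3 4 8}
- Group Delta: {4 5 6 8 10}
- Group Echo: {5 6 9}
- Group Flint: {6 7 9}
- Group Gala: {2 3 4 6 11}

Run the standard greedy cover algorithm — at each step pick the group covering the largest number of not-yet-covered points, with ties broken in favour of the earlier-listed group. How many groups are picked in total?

Greedy: pick Atlas (covers 5 new) → pick Delta (covers 5 new) → pick Comet (covers 1 new) → pick Echo (covers 1 new). Total picks: 4.

4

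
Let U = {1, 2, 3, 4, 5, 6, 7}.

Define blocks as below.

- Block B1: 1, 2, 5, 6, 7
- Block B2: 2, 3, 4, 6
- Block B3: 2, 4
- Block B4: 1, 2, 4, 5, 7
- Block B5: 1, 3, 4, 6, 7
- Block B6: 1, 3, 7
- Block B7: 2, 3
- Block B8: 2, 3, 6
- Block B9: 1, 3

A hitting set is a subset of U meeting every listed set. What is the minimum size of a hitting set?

2

H = {1, 2} meets every block (each contains at least one member of H), and |H| = 2.
The blocks B3, B6 are pairwise disjoint, so any hitting set needs a separate point for each — at least 2. Hence 2 is optimal.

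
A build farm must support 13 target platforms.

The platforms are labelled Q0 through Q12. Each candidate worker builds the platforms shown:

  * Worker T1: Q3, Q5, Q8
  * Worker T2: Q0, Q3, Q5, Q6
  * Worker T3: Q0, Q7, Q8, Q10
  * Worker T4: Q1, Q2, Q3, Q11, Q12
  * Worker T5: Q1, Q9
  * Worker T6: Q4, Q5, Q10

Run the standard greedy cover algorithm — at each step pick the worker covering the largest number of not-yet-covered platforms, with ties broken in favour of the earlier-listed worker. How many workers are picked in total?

Greedy: pick T4 (covers 5 new) → pick T3 (covers 4 new) → pick T2 (covers 2 new) → pick T5 (covers 1 new) → pick T6 (covers 1 new). Total picks: 5.

5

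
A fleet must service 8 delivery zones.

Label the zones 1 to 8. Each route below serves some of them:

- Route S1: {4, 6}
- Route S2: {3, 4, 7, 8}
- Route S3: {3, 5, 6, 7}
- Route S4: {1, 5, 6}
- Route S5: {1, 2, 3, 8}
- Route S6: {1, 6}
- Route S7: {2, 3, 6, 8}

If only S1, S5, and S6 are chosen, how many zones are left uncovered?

2

Union of S1, S5, S6 = {1, 2, 3, 4, 6, 8}.
Not covered: 5, 7 — 2 zones.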